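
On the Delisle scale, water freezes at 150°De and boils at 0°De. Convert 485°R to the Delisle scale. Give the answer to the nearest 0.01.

155.56°De

First in Celsius: (485 - 491.67) × 5/9 = -3.7056°C.
Linearly onto the Delisle scale: 150 + (-3.7056 / 100) × (0 - 150) = 155.56°De.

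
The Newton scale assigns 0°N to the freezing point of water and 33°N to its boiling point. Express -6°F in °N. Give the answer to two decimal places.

-6.97°N

First in Celsius: (-6 - 32) × 5/9 = -21.1111°C.
Linearly onto the Newton scale: 0 + (-21.1111 / 100) × (33 - 0) = -6.97°N.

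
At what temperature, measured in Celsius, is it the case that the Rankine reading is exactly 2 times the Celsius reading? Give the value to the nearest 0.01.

Let C be the Celsius reading. The Rankine reading is R = 1.8·C + 491.67.
Require R = 2·C: 1.8·C + 491.67 = 2·C.
(-0.2)·C = -491.67  ⇒  C = 2458.35.

2458.35°C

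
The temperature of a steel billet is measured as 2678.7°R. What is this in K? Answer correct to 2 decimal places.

In Celsius: (2678.7 - 491.67) × 5/9 = 1215.0167°C.
In kelvin: 1215.0167 + 273.15 = 1488.17 K.

1488.17 K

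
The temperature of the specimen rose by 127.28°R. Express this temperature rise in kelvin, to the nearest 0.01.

An interval of 1°R corresponds to 5/9 K.
127.28 × 5/9 = 70.71.

70.71 K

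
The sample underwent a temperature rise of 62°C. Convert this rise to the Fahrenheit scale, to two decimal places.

111.60°F

An interval of 1°C corresponds to 1.8°F.
62 × 1.8 = 111.60.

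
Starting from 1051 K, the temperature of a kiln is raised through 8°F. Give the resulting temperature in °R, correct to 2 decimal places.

Initial temperature in Celsius: 1051 - 273.15 = 777.8500°C.
The 8°F change is an interval, so only the factor 5/9 applies: +8 × 5/9 = +4.4444°C.
Final Celsius temperature: 777.8500 + 4.4444 = 782.2944°C.
In Rankine: 782.2944 × 1.8 + 491.67 = 1899.80°R.

1899.80°R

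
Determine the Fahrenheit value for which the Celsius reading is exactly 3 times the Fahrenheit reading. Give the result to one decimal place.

-7.3°F

Let F be the Fahrenheit reading. The Celsius reading is C = 5/9·F - 17.7778.
Require C = 3·F: 5/9·F - 17.7778 = 3·F.
(-22/9)·F = 17.7778  ⇒  F = -7.3.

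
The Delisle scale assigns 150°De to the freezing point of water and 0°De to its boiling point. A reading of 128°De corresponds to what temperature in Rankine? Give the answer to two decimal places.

518.07°R

Linear interpolation between the fixed points: C = (128 - 150) × 100 / (0 - 150) = 14.6667°C.
Then 14.6667 × 1.8 + 491.67 = 518.07°R.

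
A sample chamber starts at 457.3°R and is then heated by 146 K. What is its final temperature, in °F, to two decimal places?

Initial temperature in Celsius: (457.3 - 491.67) × 5/9 = -19.0944°C.
The 146 K change is an interval; Kelvin and Celsius degrees are the same size, so ΔC = +146°C.
Final Celsius temperature: -19.0944 + 146.0000 = 126.9056°C.
In Fahrenheit: 126.9056 × 1.8 + 32 = 260.43°F.

260.43°F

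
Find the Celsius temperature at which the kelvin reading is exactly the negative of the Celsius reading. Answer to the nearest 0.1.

Let C be the Celsius reading. The kelvin reading is K = 1·C + 273.15.
Require K = -1·C: 1·C + 273.15 = -1·C.
(2)·C = -273.15  ⇒  C = -136.6.

-136.6°C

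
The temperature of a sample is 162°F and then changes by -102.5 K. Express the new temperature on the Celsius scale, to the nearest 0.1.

Initial temperature in Celsius: (162 - 32) × 5/9 = 72.2222°C.
The 102.5 K change is an interval; Kelvin and Celsius degrees are the same size, so ΔC = -102.5°C.
Final Celsius temperature: 72.2222 - 102.5000 = -30.2778°C.

-30.3°C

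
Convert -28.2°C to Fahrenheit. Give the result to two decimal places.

-18.76°F

In Fahrenheit: -28.2000 × 1.8 + 32 = -18.76°F.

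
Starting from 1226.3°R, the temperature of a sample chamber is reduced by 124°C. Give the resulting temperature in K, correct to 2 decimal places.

Initial temperature in Celsius: (1226.3 - 491.67) × 5/9 = 408.1278°C.
Final Celsius temperature: 408.1278 - 124.0000 = 284.1278°C.
In kelvin: 284.1278 + 273.15 = 557.28 K.

557.28 K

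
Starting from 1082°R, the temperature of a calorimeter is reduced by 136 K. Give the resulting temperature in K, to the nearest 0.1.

465.1 K

Initial temperature in Celsius: (1082 - 491.67) × 5/9 = 327.9611°C.
The 136 K change is an interval; Kelvin and Celsius degrees are the same size, so ΔC = -136°C.
Final Celsius temperature: 327.9611 - 136.0000 = 191.9611°C.
In kelvin: 191.9611 + 273.15 = 465.1 K.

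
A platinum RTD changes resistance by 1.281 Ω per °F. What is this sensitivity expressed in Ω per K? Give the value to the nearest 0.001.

2.306 Ω per K

Since only a temperature interval is involved, the additive offset between the scales drops out.
A change of 1 K is a change of 1.8°F, so per K the value is 1.281 × 1.8 = 2.306.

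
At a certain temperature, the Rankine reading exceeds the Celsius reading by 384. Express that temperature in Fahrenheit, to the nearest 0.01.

-210.26°F

Let x be the Rankine reading; then the Celsius reading is 5/9·x - 273.15.
(5/9·x - 273.15) - x = -384  ⇒  (-4/9)·x = -110.85  ⇒  x = 249.4125°R.
In Celsius: (249.4125 - 491.67) × 5/9 = -134.5875°C.
In Fahrenheit: -134.5875 × 1.8 + 32 = -210.26°F.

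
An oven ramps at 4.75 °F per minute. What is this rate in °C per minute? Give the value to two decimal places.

2.64 °C/minute

Since only a temperature interval is involved, the additive offset between the scales drops out.
A change of 1°F is a change of 5/9°C, so 4.75 × 5/9 = 2.64.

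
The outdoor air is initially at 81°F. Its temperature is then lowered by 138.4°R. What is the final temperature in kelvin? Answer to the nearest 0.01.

Initial temperature in Celsius: (81 - 32) × 5/9 = 27.2222°C.
The 138.4°R change is an interval, so only the factor 5/9 applies: -138.4 × 5/9 = -76.8889°C.
Final Celsius temperature: 27.2222 - 76.8889 = -49.6667°C.
In kelvin: -49.6667 + 273.15 = 223.48 K.

223.48 K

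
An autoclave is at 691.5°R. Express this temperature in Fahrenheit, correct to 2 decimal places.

In Celsius: (691.5 - 491.67) × 5/9 = 111.0167°C.
In Fahrenheit: 111.0167 × 1.8 + 32 = 231.83°F.

231.83°F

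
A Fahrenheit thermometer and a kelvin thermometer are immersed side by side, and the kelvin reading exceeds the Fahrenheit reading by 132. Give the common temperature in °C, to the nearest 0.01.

136.44°C

Let x be the Fahrenheit reading; then the kelvin reading is 5/9·x + 255.372.
(5/9·x + 255.372) - x = 132  ⇒  (-4/9)·x = -123.372  ⇒  x = 277.5875°F.
In Celsius: (277.5875 - 32) × 5/9 = 136.44°C.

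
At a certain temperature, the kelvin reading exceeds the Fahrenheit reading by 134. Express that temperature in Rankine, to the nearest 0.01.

732.76°R

Let x be the kelvin reading; then the Fahrenheit reading is 1.8·x - 459.67.
(1.8·x - 459.67) - x = -134  ⇒  (0.8)·x = 325.67  ⇒  x = 407.0875 K.
In Celsius: 407.0875 - 273.15 = 133.9375°C.
In Rankine: 133.9375 × 1.8 + 491.67 = 732.76°R.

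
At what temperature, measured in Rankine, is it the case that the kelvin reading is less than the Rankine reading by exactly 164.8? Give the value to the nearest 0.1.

370.8°R

Let R be the Rankine reading. The kelvin reading is K = 5/9·R.
Require K - R = -164.8: (-4/9)·R = -164.8.
R = (-164.8) / (-4/9) = 370.8.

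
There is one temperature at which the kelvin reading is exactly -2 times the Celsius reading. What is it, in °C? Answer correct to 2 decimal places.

Let C be the Celsius reading. The kelvin reading is K = 1·C + 273.15.
Require K = -2·C: 1·C + 273.15 = -2·C.
(3)·C = -273.15  ⇒  C = -91.05.

-91.05°C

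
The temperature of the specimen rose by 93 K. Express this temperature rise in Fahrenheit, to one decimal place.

For a temperature interval the offset drops out; only the factor 1.8 applies.
93 × 1.8 = 167.4.

167.4°F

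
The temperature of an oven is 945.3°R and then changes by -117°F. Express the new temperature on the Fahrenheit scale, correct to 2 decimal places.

368.63°F

Initial temperature in Celsius: (945.3 - 491.67) × 5/9 = 252.0167°C.
The 117°F change is an interval, so only the factor 5/9 applies: -117 × 5/9 = -65.0000°C.
Final Celsius temperature: 252.0167 - 65.0000 = 187.0167°C.
In Fahrenheit: 187.0167 × 1.8 + 32 = 368.63°F.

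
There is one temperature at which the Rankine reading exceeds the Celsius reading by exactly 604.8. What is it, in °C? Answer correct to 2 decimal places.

141.41°C

Let C be the Celsius reading. The Rankine reading is R = 1.8·C + 491.67.
Require R - C = 604.8: (0.8)·C + 491.67 = 604.8.
C = (604.8 - 491.67) / (0.8) = 141.41.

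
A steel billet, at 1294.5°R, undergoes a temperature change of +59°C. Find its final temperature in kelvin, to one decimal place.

778.2 K

Initial temperature in Celsius: (1294.5 - 491.67) × 5/9 = 446.0167°C.
Final Celsius temperature: 446.0167 + 59.0000 = 505.0167°C.
In kelvin: 505.0167 + 273.15 = 778.2 K.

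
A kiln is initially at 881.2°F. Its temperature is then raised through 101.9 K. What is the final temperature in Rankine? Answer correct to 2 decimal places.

Initial temperature in Celsius: (881.2 - 32) × 5/9 = 471.7778°C.
The 101.9 K change is an interval; Kelvin and Celsius degrees are the same size, so ΔC = +101.9°C.
Final Celsius temperature: 471.7778 + 101.9000 = 573.6778°C.
In Rankine: 573.6778 × 1.8 + 491.67 = 1524.29°R.

1524.29°R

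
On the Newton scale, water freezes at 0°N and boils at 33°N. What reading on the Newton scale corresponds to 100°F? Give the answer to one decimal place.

First in Celsius: (100 - 32) × 5/9 = 37.7778°C.
Linearly onto the Newton scale: 0 + (37.7778 / 100) × (33 - 0) = 12.5°N.

12.5°N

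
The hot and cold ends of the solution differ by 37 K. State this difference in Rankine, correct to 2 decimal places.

66.60°R

An interval of 1 K corresponds to 1.8°R.
37 × 1.8 = 66.60.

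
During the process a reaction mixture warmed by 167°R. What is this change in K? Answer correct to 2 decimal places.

92.78 K

Only the scale ratio 5/9 matters for a change in temperature.
167 × 5/9 = 92.78.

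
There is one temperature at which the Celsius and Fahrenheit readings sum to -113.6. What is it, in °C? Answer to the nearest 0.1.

-52.0°C

Let C be the Celsius reading. The Fahrenheit reading is F = 1.8·C + 32.
Require C + F = -113.6: (2.8)·C + 32 = -113.6.
C = (-113.6 - 32) / (2.8) = -52.0.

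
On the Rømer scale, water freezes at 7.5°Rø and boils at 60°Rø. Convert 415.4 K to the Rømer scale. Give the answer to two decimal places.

82.18°Rø

First in Celsius: 415.4 - 273.15 = 142.2500°C.
Linearly onto the Rømer scale: 7.5 + (142.2500 / 100) × (60 - 7.5) = 82.18°Rø.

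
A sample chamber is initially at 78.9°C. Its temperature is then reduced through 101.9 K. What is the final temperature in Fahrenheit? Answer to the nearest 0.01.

The 101.9 K change is an interval; Kelvin and Celsius degrees are the same size, so ΔC = -101.9°C.
Final Celsius temperature: 78.9000 - 101.9000 = -23.0000°C.
In Fahrenheit: -23.0000 × 1.8 + 32 = -9.40°F.

-9.40°F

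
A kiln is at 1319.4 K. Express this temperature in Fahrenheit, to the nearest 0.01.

1915.25°F

In Celsius: 1319.4 - 273.15 = 1046.2500°C.
In Fahrenheit: 1046.2500 × 1.8 + 32 = 1915.25°F.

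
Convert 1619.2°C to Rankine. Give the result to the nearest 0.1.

In Rankine: 1619.2000 × 1.8 + 491.67 = 3406.2°R.

3406.2°R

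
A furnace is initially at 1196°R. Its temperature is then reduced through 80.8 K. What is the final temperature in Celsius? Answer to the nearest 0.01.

Initial temperature in Celsius: (1196 - 491.67) × 5/9 = 391.2944°C.
The 80.8 K change is an interval; Kelvin and Celsius degrees are the same size, so ΔC = -80.8°C.
Final Celsius temperature: 391.2944 - 80.8000 = 310.4944°C.

310.49°C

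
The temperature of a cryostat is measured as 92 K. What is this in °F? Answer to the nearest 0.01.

In Celsius: 92 - 273.15 = -181.1500°C.
In Fahrenheit: -181.1500 × 1.8 + 32 = -294.07°F.

-294.07°F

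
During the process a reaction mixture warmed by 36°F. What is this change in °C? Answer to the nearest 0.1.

20.0°C

For a temperature interval the offset drops out; only the factor 5/9 applies.
36 × 5/9 = 20.0.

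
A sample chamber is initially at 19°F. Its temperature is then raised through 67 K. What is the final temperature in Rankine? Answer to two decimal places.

599.27°R

Initial temperature in Celsius: (19 - 32) × 5/9 = -7.2222°C.
The 67 K change is an interval; Kelvin and Celsius degrees are the same size, so ΔC = +67°C.
Final Celsius temperature: -7.2222 + 67.0000 = 59.7778°C.
In Rankine: 59.7778 × 1.8 + 491.67 = 599.27°R.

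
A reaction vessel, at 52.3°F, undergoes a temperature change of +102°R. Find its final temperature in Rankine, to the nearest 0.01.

Initial temperature in Celsius: (52.3 - 32) × 5/9 = 11.2778°C.
The 102°R change is an interval, so only the factor 5/9 applies: +102 × 5/9 = +56.6667°C.
Final Celsius temperature: 11.2778 + 56.6667 = 67.9444°C.
In Rankine: 67.9444 × 1.8 + 491.67 = 613.97°R.

613.97°R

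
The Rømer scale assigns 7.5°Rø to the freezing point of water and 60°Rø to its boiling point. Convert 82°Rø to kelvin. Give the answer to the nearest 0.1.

415.1 K

Linear interpolation between the fixed points: C = (82 - 7.5) × 100 / (60 - 7.5) = 141.9048°C.
Then 141.9048 + 273.15 = 415.1 K.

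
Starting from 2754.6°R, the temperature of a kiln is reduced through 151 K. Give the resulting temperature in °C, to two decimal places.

Initial temperature in Celsius: (2754.6 - 491.67) × 5/9 = 1257.1833°C.
The 151 K change is an interval; Kelvin and Celsius degrees are the same size, so ΔC = -151°C.
Final Celsius temperature: 1257.1833 - 151.0000 = 1106.1833°C.

1106.18°C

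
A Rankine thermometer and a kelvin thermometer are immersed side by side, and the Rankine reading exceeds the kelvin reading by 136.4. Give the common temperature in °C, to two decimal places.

-102.65°C

Let x be the Rankine reading; then the kelvin reading is 5/9·x.
(5/9·x) - x = -136.4  ⇒  (-4/9)·x = -136.4  ⇒  x = 306.9000°R.
In Celsius: (306.9 - 491.67) × 5/9 = -102.65°C.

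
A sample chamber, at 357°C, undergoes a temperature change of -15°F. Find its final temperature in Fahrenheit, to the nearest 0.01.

659.60°F

The 15°F change is an interval, so only the factor 5/9 applies: -15 × 5/9 = -8.3333°C.
Final Celsius temperature: 357.0000 - 8.3333 = 348.6667°C.
In Fahrenheit: 348.6667 × 1.8 + 32 = 659.60°F.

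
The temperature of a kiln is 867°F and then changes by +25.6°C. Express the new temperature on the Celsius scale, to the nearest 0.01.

489.49°C

Initial temperature in Celsius: (867 - 32) × 5/9 = 463.8889°C.
Final Celsius temperature: 463.8889 + 25.6000 = 489.4889°C.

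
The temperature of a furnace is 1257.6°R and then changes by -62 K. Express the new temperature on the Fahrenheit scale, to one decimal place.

686.3°F

Initial temperature in Celsius: (1257.6 - 491.67) × 5/9 = 425.5167°C.
The 62 K change is an interval; Kelvin and Celsius degrees are the same size, so ΔC = -62°C.
Final Celsius temperature: 425.5167 - 62.0000 = 363.5167°C.
In Fahrenheit: 363.5167 × 1.8 + 32 = 686.3°F.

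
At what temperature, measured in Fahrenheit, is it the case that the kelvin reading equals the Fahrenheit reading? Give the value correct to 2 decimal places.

574.59°F

Let F be the Fahrenheit reading. The kelvin reading is K = 5/9·F + 255.372.
Set K = F: 5/9·F + 255.372 = F.
(-4/9)·F = -255.372  ⇒  F = 574.59.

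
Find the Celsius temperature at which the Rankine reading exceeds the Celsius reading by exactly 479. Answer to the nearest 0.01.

Let C be the Celsius reading. The Rankine reading is R = 1.8·C + 491.67.
Require R - C = 479: (0.8)·C + 491.67 = 479.
C = (479 - 491.67) / (0.8) = -15.84.

-15.84°C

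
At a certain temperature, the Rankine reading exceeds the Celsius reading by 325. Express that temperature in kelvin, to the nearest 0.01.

64.81 K

Let x be the Rankine reading; then the Celsius reading is 5/9·x - 273.15.
(5/9·x - 273.15) - x = -325  ⇒  (-4/9)·x = -51.85  ⇒  x = 116.6625°R.
In Celsius: (116.6625 - 491.67) × 5/9 = -208.3375°C.
In kelvin: -208.3375 + 273.15 = 64.81 K.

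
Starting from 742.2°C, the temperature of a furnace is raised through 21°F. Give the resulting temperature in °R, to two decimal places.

The 21°F change is an interval, so only the factor 5/9 applies: +21 × 5/9 = +11.6667°C.
Final Celsius temperature: 742.2000 + 11.6667 = 753.8667°C.
In Rankine: 753.8667 × 1.8 + 491.67 = 1848.63°R.

1848.63°R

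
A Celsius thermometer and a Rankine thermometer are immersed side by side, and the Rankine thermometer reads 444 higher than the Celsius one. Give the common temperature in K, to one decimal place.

213.6 K

Let x be the Celsius reading; then the Rankine reading is 1.8·x + 491.67.
(1.8·x + 491.67) - x = 444  ⇒  (0.8)·x = -47.67  ⇒  x = -59.5875°C.
In kelvin: -59.5875 + 273.15 = 213.6 K.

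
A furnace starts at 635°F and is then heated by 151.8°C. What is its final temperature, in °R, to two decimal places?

1367.91°R

Initial temperature in Celsius: (635 - 32) × 5/9 = 335.0000°C.
Final Celsius temperature: 335.0000 + 151.8000 = 486.8000°C.
In Rankine: 486.8000 × 1.8 + 491.67 = 1367.91°R.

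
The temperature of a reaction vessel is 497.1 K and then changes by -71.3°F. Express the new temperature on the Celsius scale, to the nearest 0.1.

Initial temperature in Celsius: 497.1 - 273.15 = 223.9500°C.
The 71.3°F change is an interval, so only the factor 5/9 applies: -71.3 × 5/9 = -39.6111°C.
Final Celsius temperature: 223.9500 - 39.6111 = 184.3389°C.

184.3°C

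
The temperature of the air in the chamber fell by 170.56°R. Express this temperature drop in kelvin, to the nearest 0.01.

An interval of 1°R corresponds to 5/9 K.
170.56 × 5/9 = 94.76.

94.76 K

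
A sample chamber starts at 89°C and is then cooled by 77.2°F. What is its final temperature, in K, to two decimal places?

The 77.2°F change is an interval, so only the factor 5/9 applies: -77.2 × 5/9 = -42.8889°C.
Final Celsius temperature: 89.0000 - 42.8889 = 46.1111°C.
In kelvin: 46.1111 + 273.15 = 319.26 K.

319.26 K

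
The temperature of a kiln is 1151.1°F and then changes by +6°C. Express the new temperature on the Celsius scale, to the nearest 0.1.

Initial temperature in Celsius: (1151.1 - 32) × 5/9 = 621.7222°C.
Final Celsius temperature: 621.7222 + 6.0000 = 627.7222°C.

627.7°C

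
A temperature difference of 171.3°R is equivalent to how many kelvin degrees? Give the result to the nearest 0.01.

An interval of 1°R corresponds to 5/9 K.
171.3 × 5/9 = 95.17.

95.17 K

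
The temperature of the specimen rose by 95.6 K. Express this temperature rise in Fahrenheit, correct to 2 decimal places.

172.08°F

An interval of 1 K corresponds to 1.8°F.
95.6 × 1.8 = 172.08.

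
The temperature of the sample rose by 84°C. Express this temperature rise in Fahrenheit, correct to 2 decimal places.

An interval of 1°C corresponds to 1.8°F.
84 × 1.8 = 151.20.

151.20°F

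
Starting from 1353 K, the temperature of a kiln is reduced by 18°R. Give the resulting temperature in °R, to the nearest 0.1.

2417.4°R

Initial temperature in Celsius: 1353 - 273.15 = 1079.8500°C.
The 18°R change is an interval, so only the factor 5/9 applies: -18 × 5/9 = -10.0000°C.
Final Celsius temperature: 1079.8500 - 10.0000 = 1069.8500°C.
In Rankine: 1069.8500 × 1.8 + 491.67 = 2417.4°R.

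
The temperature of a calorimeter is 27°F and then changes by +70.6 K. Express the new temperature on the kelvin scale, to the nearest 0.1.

341.0 K

Initial temperature in Celsius: (27 - 32) × 5/9 = -2.7778°C.
The 70.6 K change is an interval; Kelvin and Celsius degrees are the same size, so ΔC = +70.6°C.
Final Celsius temperature: -2.7778 + 70.6000 = 67.8222°C.
In kelvin: 67.8222 + 273.15 = 341.0 K.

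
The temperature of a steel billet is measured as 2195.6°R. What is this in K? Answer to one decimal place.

1219.8 K

In Celsius: (2195.6 - 491.67) × 5/9 = 946.6278°C.
In kelvin: 946.6278 + 273.15 = 1219.8 K.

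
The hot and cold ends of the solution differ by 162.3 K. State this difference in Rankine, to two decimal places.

292.14°R

Only the scale ratio 1.8 matters for a change in temperature.
162.3 × 1.8 = 292.14.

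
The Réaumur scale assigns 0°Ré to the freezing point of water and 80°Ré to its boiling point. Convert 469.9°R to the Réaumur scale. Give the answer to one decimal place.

-9.7°Ré

First in Celsius: (469.9 - 491.67) × 5/9 = -12.0944°C.
Linearly onto the Réaumur scale: 0 + (-12.0944 / 100) × (80 - 0) = -9.7°Ré.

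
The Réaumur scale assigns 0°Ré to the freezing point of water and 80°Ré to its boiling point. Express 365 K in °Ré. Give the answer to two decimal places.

73.48°Ré

First in Celsius: 365 - 273.15 = 91.8500°C.
Linearly onto the Réaumur scale: 0 + (91.8500 / 100) × (80 - 0) = 73.48°Ré.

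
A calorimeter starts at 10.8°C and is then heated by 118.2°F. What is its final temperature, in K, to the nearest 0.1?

The 118.2°F change is an interval, so only the factor 5/9 applies: +118.2 × 5/9 = +65.6667°C.
Final Celsius temperature: 10.8000 + 65.6667 = 76.4667°C.
In kelvin: 76.4667 + 273.15 = 349.6 K.

349.6 K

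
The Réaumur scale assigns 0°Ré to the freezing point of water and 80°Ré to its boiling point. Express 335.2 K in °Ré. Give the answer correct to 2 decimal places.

First in Celsius: 335.2 - 273.15 = 62.0500°C.
Linearly onto the Réaumur scale: 0 + (62.0500 / 100) × (80 - 0) = 49.64°Ré.

49.64°Ré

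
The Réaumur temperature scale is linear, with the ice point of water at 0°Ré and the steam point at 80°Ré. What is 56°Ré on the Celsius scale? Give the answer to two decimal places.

Linear interpolation between the fixed points: C = (56 - 0) × 100 / (80 - 0) = 70.0000°C.

70.00°C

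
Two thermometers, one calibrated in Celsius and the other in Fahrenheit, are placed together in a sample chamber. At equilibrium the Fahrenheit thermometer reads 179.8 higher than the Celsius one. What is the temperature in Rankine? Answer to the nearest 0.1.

Let x be the Celsius reading; then the Fahrenheit reading is 1.8·x + 32.
(1.8·x + 32) - x = 179.8  ⇒  (0.8)·x = 147.8  ⇒  x = 184.7500°C.
In Rankine: 184.7500 × 1.8 + 491.67 = 824.2°R.

824.2°R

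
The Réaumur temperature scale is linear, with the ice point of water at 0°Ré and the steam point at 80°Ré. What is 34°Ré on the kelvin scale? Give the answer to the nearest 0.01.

Linear interpolation between the fixed points: C = (34 - 0) × 100 / (80 - 0) = 42.5000°C.
Then 42.5000 + 273.15 = 315.65 K.

315.65 K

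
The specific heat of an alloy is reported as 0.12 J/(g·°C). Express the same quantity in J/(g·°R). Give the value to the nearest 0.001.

Since only a temperature interval is involved, the additive offset between the scales drops out.
A change of 1°R is a change of 5/9°C, so per °R the value is 0.12 × 5/9 = 0.067.

0.067 J/(g·°R)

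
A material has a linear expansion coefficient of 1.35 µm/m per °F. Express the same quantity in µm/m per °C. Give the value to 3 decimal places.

2.430 µm/m per °C

The quantity depends on a temperature interval, so only the ratio of degree sizes applies; the offset between the scales is irrelevant.
A change of 1°C is a change of 1.8°F, so per °C the value is 1.35 × 1.8 = 2.430.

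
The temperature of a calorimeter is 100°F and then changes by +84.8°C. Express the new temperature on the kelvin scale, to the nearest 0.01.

395.73 K

Initial temperature in Celsius: (100 - 32) × 5/9 = 37.7778°C.
Final Celsius temperature: 37.7778 + 84.8000 = 122.5778°C.
In kelvin: 122.5778 + 273.15 = 395.73 K.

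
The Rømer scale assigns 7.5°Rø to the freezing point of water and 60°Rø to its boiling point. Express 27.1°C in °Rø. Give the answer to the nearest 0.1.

Linearly onto the Rømer scale: 7.5 + (27.1000 / 100) × (60 - 7.5) = 21.7°Rø.

21.7°Rø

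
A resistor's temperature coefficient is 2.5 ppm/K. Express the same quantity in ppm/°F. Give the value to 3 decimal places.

Since only a temperature interval is involved, the additive offset between the scales drops out.
A change of 1°F is a change of 5/9 K, so per °F the value is 2.5 × 5/9 = 1.389.

1.389 ppm/°F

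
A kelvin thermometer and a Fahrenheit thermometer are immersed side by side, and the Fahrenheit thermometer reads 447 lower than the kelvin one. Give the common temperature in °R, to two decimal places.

28.51°R

Let x be the kelvin reading; then the Fahrenheit reading is 1.8·x - 459.67.
(1.8·x - 459.67) - x = -447  ⇒  (0.8)·x = 12.67  ⇒  x = 15.8375 K.
In Celsius: 15.8375 - 273.15 = -257.3125°C.
In Rankine: -257.3125 × 1.8 + 491.67 = 28.51°R.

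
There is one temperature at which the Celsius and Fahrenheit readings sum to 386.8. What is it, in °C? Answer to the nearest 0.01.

Let C be the Celsius reading. The Fahrenheit reading is F = 1.8·C + 32.
Require C + F = 386.8: (2.8)·C + 32 = 386.8.
C = (386.8 - 32) / (2.8) = 126.71.

126.71°C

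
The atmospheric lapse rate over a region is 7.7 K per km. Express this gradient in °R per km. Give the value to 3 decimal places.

13.860 °R/km

The quantity depends on a temperature interval, so only the ratio of degree sizes applies; the offset between the scales is irrelevant.
A change of 1 K is a change of 1.8°R, so 7.7 × 1.8 = 13.860.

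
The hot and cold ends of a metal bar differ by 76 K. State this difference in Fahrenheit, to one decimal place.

Only the scale ratio 1.8 matters for a change in temperature.
76 × 1.8 = 136.8.

136.8°F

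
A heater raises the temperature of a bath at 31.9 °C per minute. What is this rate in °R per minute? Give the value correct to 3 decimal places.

Since only a temperature interval is involved, the additive offset between the scales drops out.
A change of 1°C is a change of 1.8°R, so 31.9 × 1.8 = 57.420.

57.420 °R/minute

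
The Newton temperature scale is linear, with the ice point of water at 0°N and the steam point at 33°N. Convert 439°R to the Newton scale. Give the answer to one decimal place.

-9.7°N

First in Celsius: (439 - 491.67) × 5/9 = -29.2611°C.
Linearly onto the Newton scale: 0 + (-29.2611 / 100) × (33 - 0) = -9.7°N.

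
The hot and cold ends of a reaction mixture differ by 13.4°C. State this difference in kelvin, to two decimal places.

13.40 K

Celsius and kelvin degrees are the same size, so the interval is unchanged: 13.40.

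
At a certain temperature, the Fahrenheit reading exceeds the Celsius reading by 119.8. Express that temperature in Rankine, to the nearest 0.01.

689.22°R

Let x be the Celsius reading; then the Fahrenheit reading is 1.8·x + 32.
(1.8·x + 32) - x = 119.8  ⇒  (0.8)·x = 87.8  ⇒  x = 109.7500°C.
In Rankine: 109.7500 × 1.8 + 491.67 = 689.22°R.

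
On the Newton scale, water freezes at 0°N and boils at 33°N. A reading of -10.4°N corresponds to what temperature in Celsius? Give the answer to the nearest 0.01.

Linear interpolation between the fixed points: C = (-10.4 - 0) × 100 / (33 - 0) = -31.5152°C.

-31.52°C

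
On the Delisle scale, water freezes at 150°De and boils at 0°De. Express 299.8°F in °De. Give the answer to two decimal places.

-73.17°De

First in Celsius: (299.8 - 32) × 5/9 = 148.7778°C.
Linearly onto the Delisle scale: 150 + (148.7778 / 100) × (0 - 150) = -73.17°De.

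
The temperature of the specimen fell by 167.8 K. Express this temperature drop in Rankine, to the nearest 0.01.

302.04°R

An interval of 1 K corresponds to 1.8°R.
167.8 × 1.8 = 302.04.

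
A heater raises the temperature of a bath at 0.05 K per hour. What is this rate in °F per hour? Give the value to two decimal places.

Since only a temperature interval is involved, the additive offset between the scales drops out.
A change of 1 K is a change of 1.8°F, so 0.05 × 1.8 = 0.09.

0.09 °F/hour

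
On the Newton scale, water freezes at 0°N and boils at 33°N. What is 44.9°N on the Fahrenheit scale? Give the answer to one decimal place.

276.9°F

Linear interpolation between the fixed points: C = (44.9 - 0) × 100 / (33 - 0) = 136.0606°C.
Then 136.0606 × 1.8 + 32 = 276.9°F.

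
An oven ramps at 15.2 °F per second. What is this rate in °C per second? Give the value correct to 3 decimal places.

8.444 °C/second

Since only a temperature interval is involved, the additive offset between the scales drops out.
A change of 1°F is a change of 5/9°C, so 15.2 × 5/9 = 8.444.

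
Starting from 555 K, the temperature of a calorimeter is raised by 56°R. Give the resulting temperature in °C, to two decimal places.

312.96°C

Initial temperature in Celsius: 555 - 273.15 = 281.8500°C.
The 56°R change is an interval, so only the factor 5/9 applies: +56 × 5/9 = +31.1111°C.
Final Celsius temperature: 281.8500 + 31.1111 = 312.9611°C.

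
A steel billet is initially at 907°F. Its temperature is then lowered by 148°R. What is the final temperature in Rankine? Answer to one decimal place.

Initial temperature in Celsius: (907 - 32) × 5/9 = 486.1111°C.
The 148°R change is an interval, so only the factor 5/9 applies: -148 × 5/9 = -82.2222°C.
Final Celsius temperature: 486.1111 - 82.2222 = 403.8889°C.
In Rankine: 403.8889 × 1.8 + 491.67 = 1218.7°R.

1218.7°R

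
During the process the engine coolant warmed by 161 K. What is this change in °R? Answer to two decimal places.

An interval of 1 K corresponds to 1.8°R.
161 × 1.8 = 289.80.

289.80°R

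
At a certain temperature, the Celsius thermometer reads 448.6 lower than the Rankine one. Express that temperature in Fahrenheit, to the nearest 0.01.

-64.91°F

Let x be the Rankine reading; then the Celsius reading is 5/9·x - 273.15.
(5/9·x - 273.15) - x = -448.6  ⇒  (-4/9)·x = -175.45  ⇒  x = 394.7625°R.
In Celsius: (394.7625 - 491.67) × 5/9 = -53.8375°C.
In Fahrenheit: -53.8375 × 1.8 + 32 = -64.91°F.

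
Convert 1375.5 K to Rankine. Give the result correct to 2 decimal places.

In Celsius: 1375.5 - 273.15 = 1102.3500°C.
In Rankine: 1102.3500 × 1.8 + 491.67 = 2475.90°R.

2475.90°R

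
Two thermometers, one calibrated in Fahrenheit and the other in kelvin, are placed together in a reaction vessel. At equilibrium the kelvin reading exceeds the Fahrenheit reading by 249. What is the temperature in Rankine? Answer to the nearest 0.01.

Let x be the Fahrenheit reading; then the kelvin reading is 5/9·x + 255.372.
(5/9·x + 255.372) - x = 249  ⇒  (-4/9)·x = -6.37222  ⇒  x = 14.3375°F.
In Celsius: (14.3375 - 32) × 5/9 = -9.8125°C.
In Rankine: -9.8125 × 1.8 + 491.67 = 474.01°R.

474.01°R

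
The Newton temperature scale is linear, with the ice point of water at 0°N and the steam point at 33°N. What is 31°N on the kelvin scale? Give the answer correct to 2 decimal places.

367.09 K

Linear interpolation between the fixed points: C = (31 - 0) × 100 / (33 - 0) = 93.9394°C.
Then 93.9394 + 273.15 = 367.09 K.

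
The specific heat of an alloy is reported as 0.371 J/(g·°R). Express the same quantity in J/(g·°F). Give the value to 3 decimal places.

0.371 J/(g·°F)

The quantity depends on a temperature interval, so only the ratio of degree sizes applies; the offset between the scales is irrelevant.
A change of 1°F is a change of 1°R, so per °F the value is 0.371 × 1 = 0.371.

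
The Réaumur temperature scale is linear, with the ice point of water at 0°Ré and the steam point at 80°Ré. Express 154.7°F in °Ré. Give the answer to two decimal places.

First in Celsius: (154.7 - 32) × 5/9 = 68.1667°C.
Linearly onto the Réaumur scale: 0 + (68.1667 / 100) × (80 - 0) = 54.53°Ré.

54.53°Ré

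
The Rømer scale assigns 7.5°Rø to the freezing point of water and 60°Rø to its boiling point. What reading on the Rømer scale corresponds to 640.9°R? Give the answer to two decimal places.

51.03°Rø

First in Celsius: (640.9 - 491.67) × 5/9 = 82.9056°C.
Linearly onto the Rømer scale: 7.5 + (82.9056 / 100) × (60 - 7.5) = 51.03°Rø.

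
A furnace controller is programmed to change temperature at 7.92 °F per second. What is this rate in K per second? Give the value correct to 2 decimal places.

Since only a temperature interval is involved, the additive offset between the scales drops out.
A change of 1°F is a change of 5/9 K, so 7.92 × 5/9 = 4.40.

4.40 K/second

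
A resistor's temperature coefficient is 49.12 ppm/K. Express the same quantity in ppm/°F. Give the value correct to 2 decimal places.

The quantity depends on a temperature interval, so only the ratio of degree sizes applies; the offset between the scales is irrelevant.
A change of 1°F is a change of 5/9 K, so per °F the value is 49.12 × 5/9 = 27.29.

27.29 ppm/°F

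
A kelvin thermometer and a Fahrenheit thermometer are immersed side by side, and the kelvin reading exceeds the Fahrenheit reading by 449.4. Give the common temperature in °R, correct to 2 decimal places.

23.11°R

Let x be the kelvin reading; then the Fahrenheit reading is 1.8·x - 459.67.
(1.8·x - 459.67) - x = -449.4  ⇒  (0.8)·x = 10.27  ⇒  x = 12.8375 K.
In Celsius: 12.8375 - 273.15 = -260.3125°C.
In Rankine: -260.3125 × 1.8 + 491.67 = 23.11°R.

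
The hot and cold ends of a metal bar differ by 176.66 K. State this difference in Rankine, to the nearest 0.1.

318.0°R

An interval of 1 K corresponds to 1.8°R.
176.66 × 1.8 = 318.0.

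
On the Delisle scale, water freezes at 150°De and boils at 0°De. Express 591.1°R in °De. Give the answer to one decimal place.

67.1°De

First in Celsius: (591.1 - 491.67) × 5/9 = 55.2389°C.
Linearly onto the Delisle scale: 150 + (55.2389 / 100) × (0 - 150) = 67.1°De.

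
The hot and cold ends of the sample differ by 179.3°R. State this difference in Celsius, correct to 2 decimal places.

99.61°C

For a temperature interval the offset drops out; only the factor 5/9 applies.
179.3 × 5/9 = 99.61.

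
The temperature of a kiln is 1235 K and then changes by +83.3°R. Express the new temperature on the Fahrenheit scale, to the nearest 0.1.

Initial temperature in Celsius: 1235 - 273.15 = 961.8500°C.
The 83.3°R change is an interval, so only the factor 5/9 applies: +83.3 × 5/9 = +46.2778°C.
Final Celsius temperature: 961.8500 + 46.2778 = 1008.1278°C.
In Fahrenheit: 1008.1278 × 1.8 + 32 = 1846.6°F.

1846.6°F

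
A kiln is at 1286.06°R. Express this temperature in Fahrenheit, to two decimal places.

In Celsius: (1286.06 - 491.67) × 5/9 = 441.3278°C.
In Fahrenheit: 441.3278 × 1.8 + 32 = 826.39°F.

826.39°F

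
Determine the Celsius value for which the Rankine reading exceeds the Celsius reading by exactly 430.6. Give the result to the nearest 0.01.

-76.34°C

Let C be the Celsius reading. The Rankine reading is R = 1.8·C + 491.67.
Require R - C = 430.6: (0.8)·C + 491.67 = 430.6.
C = (430.6 - 491.67) / (0.8) = -76.34.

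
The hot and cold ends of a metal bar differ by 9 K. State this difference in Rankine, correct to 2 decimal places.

An interval of 1 K corresponds to 1.8°R.
9 × 1.8 = 16.20.

16.20°R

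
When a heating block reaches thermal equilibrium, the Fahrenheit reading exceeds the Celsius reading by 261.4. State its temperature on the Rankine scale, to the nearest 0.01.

1007.82°R

Let x be the Celsius reading; then the Fahrenheit reading is 1.8·x + 32.
(1.8·x + 32) - x = 261.4  ⇒  (0.8)·x = 229.4  ⇒  x = 286.7500°C.
In Rankine: 286.7500 × 1.8 + 491.67 = 1007.82°R.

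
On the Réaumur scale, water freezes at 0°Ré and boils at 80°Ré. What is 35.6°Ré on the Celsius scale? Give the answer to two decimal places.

Linear interpolation between the fixed points: C = (35.6 - 0) × 100 / (80 - 0) = 44.5000°C.

44.50°C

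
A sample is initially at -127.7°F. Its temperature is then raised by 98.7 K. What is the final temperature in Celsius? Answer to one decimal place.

Initial temperature in Celsius: (-127.7 - 32) × 5/9 = -88.7222°C.
The 98.7 K change is an interval; Kelvin and Celsius degrees are the same size, so ΔC = +98.7°C.
Final Celsius temperature: -88.7222 + 98.7000 = 9.9778°C.

10.0°C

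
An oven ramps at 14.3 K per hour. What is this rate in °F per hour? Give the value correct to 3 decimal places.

25.740 °F/hour

Since only a temperature interval is involved, the additive offset between the scales drops out.
A change of 1 K is a change of 1.8°F, so 14.3 × 1.8 = 25.740.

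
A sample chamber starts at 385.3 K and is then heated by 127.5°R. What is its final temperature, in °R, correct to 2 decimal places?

821.04°R

Initial temperature in Celsius: 385.3 - 273.15 = 112.1500°C.
The 127.5°R change is an interval, so only the factor 5/9 applies: +127.5 × 5/9 = +70.8333°C.
Final Celsius temperature: 112.1500 + 70.8333 = 182.9833°C.
In Rankine: 182.9833 × 1.8 + 491.67 = 821.04°R.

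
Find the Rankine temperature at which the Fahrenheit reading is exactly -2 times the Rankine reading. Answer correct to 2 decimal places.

Let R be the Rankine reading. The Fahrenheit reading is F = 1·R - 459.67.
Require F = -2·R: 1·R - 459.67 = -2·R.
(3)·R = 459.67  ⇒  R = 153.22.

153.22°R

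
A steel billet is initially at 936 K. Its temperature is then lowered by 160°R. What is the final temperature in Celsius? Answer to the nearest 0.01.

Initial temperature in Celsius: 936 - 273.15 = 662.8500°C.
The 160°R change is an interval, so only the factor 5/9 applies: -160 × 5/9 = -88.8889°C.
Final Celsius temperature: 662.8500 - 88.8889 = 573.9611°C.

573.96°C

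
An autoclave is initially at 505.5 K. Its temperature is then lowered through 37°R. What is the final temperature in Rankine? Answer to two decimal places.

872.90°R

Initial temperature in Celsius: 505.5 - 273.15 = 232.3500°C.
The 37°R change is an interval, so only the factor 5/9 applies: -37 × 5/9 = -20.5556°C.
Final Celsius temperature: 232.3500 - 20.5556 = 211.7944°C.
In Rankine: 211.7944 × 1.8 + 491.67 = 872.90°R.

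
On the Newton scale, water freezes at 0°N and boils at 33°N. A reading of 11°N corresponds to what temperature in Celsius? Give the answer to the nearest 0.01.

33.33°C

Linear interpolation between the fixed points: C = (11 - 0) × 100 / (33 - 0) = 33.3333°C.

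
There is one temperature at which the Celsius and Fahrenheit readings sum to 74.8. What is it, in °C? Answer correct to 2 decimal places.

15.29°C

Let C be the Celsius reading. The Fahrenheit reading is F = 1.8·C + 32.
Require C + F = 74.8: (2.8)·C + 32 = 74.8.
C = (74.8 - 32) / (2.8) = 15.29.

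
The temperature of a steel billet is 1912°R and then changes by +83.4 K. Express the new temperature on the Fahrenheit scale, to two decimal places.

1602.45°F

Initial temperature in Celsius: (1912 - 491.67) × 5/9 = 789.0722°C.
The 83.4 K change is an interval; Kelvin and Celsius degrees are the same size, so ΔC = +83.4°C.
Final Celsius temperature: 789.0722 + 83.4000 = 872.4722°C.
In Fahrenheit: 872.4722 × 1.8 + 32 = 1602.45°F.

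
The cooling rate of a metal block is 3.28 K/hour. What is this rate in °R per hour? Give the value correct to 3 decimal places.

5.904 °R/hour

Since only a temperature interval is involved, the additive offset between the scales drops out.
A change of 1 K is a change of 1.8°R, so 3.28 × 1.8 = 5.904.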